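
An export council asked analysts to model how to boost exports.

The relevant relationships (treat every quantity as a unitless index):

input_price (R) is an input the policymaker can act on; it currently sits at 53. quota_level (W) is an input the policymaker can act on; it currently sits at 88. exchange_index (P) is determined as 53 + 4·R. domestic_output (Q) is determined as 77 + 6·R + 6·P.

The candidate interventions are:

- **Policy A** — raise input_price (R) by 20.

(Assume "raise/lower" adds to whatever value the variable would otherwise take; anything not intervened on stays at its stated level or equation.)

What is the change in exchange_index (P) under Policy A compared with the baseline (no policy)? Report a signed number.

Baseline:
  R = 53
  P = 53 + 4·53 = 265
Policy A (R + 20):
  R = 53 + 20 = 73
  P = 53 + 4·73 = 345
Change in P: 345 − 265 = 80

80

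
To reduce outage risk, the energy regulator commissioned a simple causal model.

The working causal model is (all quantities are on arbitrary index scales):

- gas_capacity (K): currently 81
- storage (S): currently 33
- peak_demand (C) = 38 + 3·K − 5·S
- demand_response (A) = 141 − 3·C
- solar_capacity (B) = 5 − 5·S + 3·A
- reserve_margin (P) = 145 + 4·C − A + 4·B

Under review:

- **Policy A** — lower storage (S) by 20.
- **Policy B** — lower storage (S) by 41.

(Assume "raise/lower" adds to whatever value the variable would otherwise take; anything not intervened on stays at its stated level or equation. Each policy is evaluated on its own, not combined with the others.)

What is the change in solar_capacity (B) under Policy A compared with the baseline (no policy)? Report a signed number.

Baseline:
  K = 81
  S = 33
  C = 38 + 3·81 − 5·33 = 116
  A = 141 − 3·116 = -207
  B = 5 − 5·33 + 3·(-207) = -781
Policy A (S − 20):
  K = 81
  S = 33 − 20 = 13
  C = 38 + 3·81 − 5·13 = 216
  A = 141 − 3·216 = -507
  B = 5 − 5·13 + 3·(-507) = -1581
Change in B: -1581 − (-781) = -800

-800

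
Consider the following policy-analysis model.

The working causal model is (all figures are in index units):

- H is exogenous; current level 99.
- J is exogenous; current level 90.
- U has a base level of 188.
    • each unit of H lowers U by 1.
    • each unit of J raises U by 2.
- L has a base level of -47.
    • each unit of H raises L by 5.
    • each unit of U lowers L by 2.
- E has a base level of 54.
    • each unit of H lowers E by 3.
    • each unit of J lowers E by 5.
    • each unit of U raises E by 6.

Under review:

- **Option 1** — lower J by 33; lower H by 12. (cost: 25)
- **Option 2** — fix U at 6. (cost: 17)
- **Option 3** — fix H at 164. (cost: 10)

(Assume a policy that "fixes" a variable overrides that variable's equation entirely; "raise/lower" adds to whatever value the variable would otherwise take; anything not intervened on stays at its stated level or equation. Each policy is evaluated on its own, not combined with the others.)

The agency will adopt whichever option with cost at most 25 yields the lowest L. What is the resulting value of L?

-42

Option 1 (J − 33, H − 12):
  H = 99 − 12 = 87
  J = 90 − 33 = 57
  U = 188 − 87 + 2·57 = 215
  L = -47 + 5·87 − 2·215 = -42
Option 2 (U := 6):
  H = 99
  J = 90
  U = 6
  L = -47 + 5·99 − 2·6 = 436
Option 3 (H := 164):
  H = 164
  J = 90
  U = 188 − 164 + 2·90 = 204
  L = -47 + 5·164 − 2·204 = 365
Comparing — Option 1: L=-42, Option 2: L=436, Option 3: L=365. Lowest is -42 (Option 1).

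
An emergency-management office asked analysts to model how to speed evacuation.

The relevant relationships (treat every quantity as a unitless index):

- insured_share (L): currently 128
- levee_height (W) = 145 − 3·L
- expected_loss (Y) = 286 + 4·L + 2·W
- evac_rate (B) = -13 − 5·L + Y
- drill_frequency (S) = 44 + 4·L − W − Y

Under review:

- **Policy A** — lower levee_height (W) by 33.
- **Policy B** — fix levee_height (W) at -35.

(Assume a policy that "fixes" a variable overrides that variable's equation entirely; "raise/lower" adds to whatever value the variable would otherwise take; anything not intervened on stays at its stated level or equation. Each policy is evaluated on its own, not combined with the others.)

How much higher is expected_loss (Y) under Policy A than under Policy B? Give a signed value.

Policy A (W − 33):
  L = 128
  W = 145 − 3·128 (−33 from intervention) = -272
  Y = 286 + 4·128 + 2·(-272) = 254
Policy B (W := -35):
  L = 128
  W = -35
  Y = 286 + 4·128 + 2·(-35) = 728
Y: 254 − 728 = -474

-474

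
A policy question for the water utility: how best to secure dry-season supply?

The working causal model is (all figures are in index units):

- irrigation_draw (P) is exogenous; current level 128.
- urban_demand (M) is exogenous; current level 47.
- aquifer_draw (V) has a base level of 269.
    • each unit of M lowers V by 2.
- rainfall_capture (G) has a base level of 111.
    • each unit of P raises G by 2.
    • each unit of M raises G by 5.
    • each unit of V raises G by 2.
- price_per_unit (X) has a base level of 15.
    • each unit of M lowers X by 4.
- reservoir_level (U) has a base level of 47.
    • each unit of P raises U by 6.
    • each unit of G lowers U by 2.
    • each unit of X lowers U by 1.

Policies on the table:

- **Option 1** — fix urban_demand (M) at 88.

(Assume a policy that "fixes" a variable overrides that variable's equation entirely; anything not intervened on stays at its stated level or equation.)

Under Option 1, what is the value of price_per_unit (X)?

-337

Option 1 (M := 88):
  M = 88
  X = 15 − 4·88 = -337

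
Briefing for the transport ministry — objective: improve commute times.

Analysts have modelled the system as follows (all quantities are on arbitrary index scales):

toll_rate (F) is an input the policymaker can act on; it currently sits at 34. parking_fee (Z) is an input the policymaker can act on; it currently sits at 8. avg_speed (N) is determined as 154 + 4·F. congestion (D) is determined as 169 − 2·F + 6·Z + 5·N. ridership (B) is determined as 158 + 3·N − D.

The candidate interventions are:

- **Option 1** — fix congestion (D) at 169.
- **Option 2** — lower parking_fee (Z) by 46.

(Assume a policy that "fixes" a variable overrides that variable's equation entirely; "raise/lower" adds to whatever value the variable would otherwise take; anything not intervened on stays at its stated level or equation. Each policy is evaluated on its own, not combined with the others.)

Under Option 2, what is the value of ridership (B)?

Option 2 (Z − 46):
  F = 34
  Z = 8 − 46 = -38
  N = 154 + 4·34 = 290
  D = 169 − 2·34 + 6·(-38) + 5·290 = 1323
  B = 158 + 3·290 − 1323 = -295

-295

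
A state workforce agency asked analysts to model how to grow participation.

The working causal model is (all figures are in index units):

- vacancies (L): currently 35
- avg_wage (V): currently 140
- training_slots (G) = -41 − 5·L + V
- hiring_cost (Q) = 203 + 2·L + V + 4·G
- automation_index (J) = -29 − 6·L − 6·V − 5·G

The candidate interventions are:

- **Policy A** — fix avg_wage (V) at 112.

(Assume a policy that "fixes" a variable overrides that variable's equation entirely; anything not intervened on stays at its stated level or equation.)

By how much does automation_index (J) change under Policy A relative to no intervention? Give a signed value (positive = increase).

Baseline:
  L = 35
  V = 140
  G = -41 − 5·35 + 140 = -76
  J = -29 − 6·35 − 6·140 − 5·(-76) = -699
Policy A (V := 112):
  L = 35
  V = 112
  G = -41 − 5·35 + 112 = -104
  J = -29 − 6·35 − 6·112 − 5·(-104) = -391
Change in J: -391 − (-699) = 308

308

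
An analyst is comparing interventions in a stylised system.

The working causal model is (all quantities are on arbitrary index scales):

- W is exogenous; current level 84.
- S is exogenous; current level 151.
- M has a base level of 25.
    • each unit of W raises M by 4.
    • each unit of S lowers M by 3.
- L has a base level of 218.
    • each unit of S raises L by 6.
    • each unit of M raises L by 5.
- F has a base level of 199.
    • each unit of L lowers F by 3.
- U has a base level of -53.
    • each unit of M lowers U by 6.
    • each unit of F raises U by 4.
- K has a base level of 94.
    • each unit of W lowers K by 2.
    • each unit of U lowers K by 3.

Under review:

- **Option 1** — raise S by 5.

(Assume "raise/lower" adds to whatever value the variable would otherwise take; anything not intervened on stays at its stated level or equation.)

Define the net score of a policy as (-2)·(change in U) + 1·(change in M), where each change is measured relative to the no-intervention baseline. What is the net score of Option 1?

Baseline:
  W = 84
  S = 151
  M = 25 + 4·84 − 3·151 = -92
  L = 218 + 6·151 + 5·(-92) = 664
  F = 199 − 3·664 = -1793
  U = -53 − 6·(-92) + 4·(-1793) = -6673
Option 1 (S + 5):
  W = 84
  S = 151 + 5 = 156
  M = 25 + 4·84 − 3·156 = -107
  L = 218 + 6·156 + 5·(-107) = 619
  F = 199 − 3·619 = -1658
  U = -53 − 6·(-107) + 4·(-1658) = -6043
ΔU = -6043 − (-6673) = 630; ΔM = -107 − (-92) = -15
Score = (-2)·630 + 1·(-15) = -1275

-1275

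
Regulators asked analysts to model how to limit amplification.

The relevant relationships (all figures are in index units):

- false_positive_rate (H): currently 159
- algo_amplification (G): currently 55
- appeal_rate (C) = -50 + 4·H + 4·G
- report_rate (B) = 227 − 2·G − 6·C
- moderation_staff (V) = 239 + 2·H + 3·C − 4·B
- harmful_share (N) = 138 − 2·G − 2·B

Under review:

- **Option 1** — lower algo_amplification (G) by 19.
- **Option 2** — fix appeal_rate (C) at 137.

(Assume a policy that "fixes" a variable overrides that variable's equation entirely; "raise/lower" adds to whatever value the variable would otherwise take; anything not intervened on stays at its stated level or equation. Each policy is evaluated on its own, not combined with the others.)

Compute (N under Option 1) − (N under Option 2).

Option 1 (G − 19):
  H = 159
  G = 55 − 19 = 36
  C = -50 + 4·159 + 4·36 = 730
  B = 227 − 2·36 − 6·730 = -4225
  N = 138 − 2·36 − 2·(-4225) = 8516
Option 2 (C := 137):
  H = 159
  G = 55
  C = 137
  B = 227 − 2·55 − 6·137 = -705
  N = 138 − 2·55 − 2·(-705) = 1438
N: 8516 − 1438 = 7078

7078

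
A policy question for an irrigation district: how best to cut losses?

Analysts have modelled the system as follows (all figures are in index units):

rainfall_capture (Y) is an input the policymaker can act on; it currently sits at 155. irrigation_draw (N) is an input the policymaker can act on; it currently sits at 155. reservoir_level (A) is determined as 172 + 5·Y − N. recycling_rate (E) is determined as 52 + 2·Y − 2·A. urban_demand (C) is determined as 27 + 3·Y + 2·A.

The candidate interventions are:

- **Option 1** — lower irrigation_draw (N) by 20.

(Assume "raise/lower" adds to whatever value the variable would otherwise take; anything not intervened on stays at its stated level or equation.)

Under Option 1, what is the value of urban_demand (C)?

Option 1 (N − 20):
  Y = 155
  N = 155 − 20 = 135
  A = 172 + 5·155 − 135 = 812
  C = 27 + 3·155 + 2·812 = 2116

2116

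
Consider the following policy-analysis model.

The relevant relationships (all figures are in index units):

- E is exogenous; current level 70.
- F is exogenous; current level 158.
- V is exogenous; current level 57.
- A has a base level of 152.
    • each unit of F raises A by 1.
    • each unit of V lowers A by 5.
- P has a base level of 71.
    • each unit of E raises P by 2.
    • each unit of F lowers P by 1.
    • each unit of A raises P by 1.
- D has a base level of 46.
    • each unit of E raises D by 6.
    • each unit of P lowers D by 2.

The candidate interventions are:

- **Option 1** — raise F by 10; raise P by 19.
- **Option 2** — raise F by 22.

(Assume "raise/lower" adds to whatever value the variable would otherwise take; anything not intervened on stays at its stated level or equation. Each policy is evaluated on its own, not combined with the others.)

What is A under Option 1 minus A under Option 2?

-12

Option 1 (F + 10, P + 19):
  F = 158 + 10 = 168
  V = 57
  A = 152 + 168 − 5·57 = 35
Option 2 (F + 22):
  F = 158 + 22 = 180
  V = 57
  A = 152 + 180 − 5·57 = 47
A: 35 − 47 = -12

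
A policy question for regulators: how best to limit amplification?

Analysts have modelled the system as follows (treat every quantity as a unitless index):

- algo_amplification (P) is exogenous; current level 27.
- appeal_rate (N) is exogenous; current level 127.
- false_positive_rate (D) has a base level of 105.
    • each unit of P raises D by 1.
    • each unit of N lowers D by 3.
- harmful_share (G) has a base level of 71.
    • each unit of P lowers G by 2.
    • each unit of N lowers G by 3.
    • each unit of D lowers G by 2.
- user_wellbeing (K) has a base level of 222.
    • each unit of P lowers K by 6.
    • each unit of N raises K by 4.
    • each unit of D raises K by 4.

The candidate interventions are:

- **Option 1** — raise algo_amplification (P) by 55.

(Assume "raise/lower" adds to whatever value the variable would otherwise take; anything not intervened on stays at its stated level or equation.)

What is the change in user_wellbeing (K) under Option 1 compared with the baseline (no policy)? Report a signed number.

-110

Baseline:
  P = 27
  N = 127
  D = 105 + 27 − 3·127 = -249
  K = 222 − 6·27 + 4·127 + 4·(-249) = -428
Option 1 (P + 55):
  P = 27 + 55 = 82
  N = 127
  D = 105 + 82 − 3·127 = -194
  K = 222 − 6·82 + 4·127 + 4·(-194) = -538
Change in K: -538 − (-428) = -110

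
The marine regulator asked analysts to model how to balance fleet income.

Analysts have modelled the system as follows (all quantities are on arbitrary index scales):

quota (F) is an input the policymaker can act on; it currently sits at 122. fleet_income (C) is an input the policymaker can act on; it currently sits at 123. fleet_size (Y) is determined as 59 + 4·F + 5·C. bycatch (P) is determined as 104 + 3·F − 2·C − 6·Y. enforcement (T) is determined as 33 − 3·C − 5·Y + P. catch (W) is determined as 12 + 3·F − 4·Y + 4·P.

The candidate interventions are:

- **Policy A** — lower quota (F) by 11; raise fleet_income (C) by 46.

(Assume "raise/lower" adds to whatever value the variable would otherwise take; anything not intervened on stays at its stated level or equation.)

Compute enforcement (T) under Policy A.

Policy A (F − 11, C + 46):
  F = 122 − 11 = 111
  C = 123 + 46 = 169
  Y = 59 + 4·111 + 5·169 = 1348
  P = 104 + 3·111 − 2·169 − 6·1348 = -7989
  T = 33 − 3·169 − 5·1348 + (-7989) = -15203

-15203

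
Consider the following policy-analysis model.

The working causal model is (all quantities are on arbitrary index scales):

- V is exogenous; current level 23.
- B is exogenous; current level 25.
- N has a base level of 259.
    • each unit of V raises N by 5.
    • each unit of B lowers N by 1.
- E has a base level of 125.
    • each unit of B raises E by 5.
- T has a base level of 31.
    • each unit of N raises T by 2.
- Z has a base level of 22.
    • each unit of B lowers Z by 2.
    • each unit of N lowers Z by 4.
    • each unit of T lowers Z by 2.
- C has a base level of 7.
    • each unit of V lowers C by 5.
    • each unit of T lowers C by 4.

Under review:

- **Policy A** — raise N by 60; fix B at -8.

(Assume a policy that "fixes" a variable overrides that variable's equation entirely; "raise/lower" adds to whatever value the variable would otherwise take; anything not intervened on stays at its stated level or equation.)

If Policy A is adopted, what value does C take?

Policy A (N + 60, B := -8):
  V = 23
  B = -8
  N = 259 + 5·23 − (-8) (+60 from intervention) = 442
  T = 31 + 2·442 = 915
  C = 7 − 5·23 − 4·915 = -3768

-3768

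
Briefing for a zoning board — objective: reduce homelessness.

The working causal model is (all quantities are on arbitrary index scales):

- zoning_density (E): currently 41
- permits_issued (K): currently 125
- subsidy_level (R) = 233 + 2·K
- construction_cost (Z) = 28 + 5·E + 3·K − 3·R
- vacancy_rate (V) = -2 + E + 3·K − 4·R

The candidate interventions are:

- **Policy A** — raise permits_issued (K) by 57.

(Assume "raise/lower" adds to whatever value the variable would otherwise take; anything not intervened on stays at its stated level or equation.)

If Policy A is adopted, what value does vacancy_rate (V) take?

Policy A (K + 57):
  E = 41
  K = 125 + 57 = 182
  R = 233 + 2·182 = 597
  V = -2 + 41 + 3·182 − 4·597 = -1803

-1803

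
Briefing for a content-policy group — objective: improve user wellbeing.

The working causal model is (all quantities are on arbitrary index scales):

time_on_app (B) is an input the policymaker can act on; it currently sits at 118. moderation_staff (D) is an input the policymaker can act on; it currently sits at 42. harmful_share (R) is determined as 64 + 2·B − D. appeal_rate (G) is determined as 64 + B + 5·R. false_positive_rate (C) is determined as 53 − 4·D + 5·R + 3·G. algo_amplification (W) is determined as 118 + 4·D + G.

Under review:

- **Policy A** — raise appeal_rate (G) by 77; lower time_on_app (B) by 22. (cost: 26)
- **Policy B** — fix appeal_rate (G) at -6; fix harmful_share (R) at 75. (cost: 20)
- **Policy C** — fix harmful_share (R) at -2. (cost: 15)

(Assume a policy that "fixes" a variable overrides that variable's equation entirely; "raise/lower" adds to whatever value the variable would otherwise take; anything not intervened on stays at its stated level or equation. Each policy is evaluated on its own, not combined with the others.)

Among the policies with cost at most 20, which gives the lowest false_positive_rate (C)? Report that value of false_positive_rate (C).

242

Policy B (G := -6, R := 75):
  B = 118
  D = 42
  R = 75
  G = -6
  C = 53 − 4·42 + 5·75 + 3·(-6) = 242
Policy C (R := -2):
  B = 118
  D = 42
  R = -2
  G = 64 + 118 + 5·(-2) = 172
  C = 53 − 4·42 + 5·(-2) + 3·172 = 391
Comparing — Policy B: C=242, Policy C: C=391. Lowest is 242 (Policy B).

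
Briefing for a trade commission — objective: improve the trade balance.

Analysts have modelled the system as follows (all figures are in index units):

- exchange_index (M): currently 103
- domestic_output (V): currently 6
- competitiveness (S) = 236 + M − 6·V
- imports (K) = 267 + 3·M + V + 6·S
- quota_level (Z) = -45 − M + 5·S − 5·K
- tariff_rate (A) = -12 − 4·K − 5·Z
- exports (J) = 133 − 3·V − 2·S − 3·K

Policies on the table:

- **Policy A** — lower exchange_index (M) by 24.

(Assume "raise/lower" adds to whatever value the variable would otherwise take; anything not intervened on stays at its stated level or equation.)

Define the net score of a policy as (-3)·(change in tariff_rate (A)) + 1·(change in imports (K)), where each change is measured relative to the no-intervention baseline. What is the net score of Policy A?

11952

Baseline:
  M = 103
  V = 6
  S = 236 + 103 − 6·6 = 303
  K = 267 + 3·103 + 6 + 6·303 = 2400
  Z = -45 − 103 + 5·303 − 5·2400 = -10633
  A = -12 − 4·2400 − 5·(-10633) = 43553
Policy A (M − 24):
  M = 103 − 24 = 79
  V = 6
  S = 236 + 79 − 6·6 = 279
  K = 267 + 3·79 + 6 + 6·279 = 2184
  Z = -45 − 79 + 5·279 − 5·2184 = -9649
  A = -12 − 4·2184 − 5·(-9649) = 39497
ΔA = 39497 − 43553 = -4056; ΔK = 2184 − 2400 = -216
Score = (-3)·(-4056) + 1·(-216) = 11952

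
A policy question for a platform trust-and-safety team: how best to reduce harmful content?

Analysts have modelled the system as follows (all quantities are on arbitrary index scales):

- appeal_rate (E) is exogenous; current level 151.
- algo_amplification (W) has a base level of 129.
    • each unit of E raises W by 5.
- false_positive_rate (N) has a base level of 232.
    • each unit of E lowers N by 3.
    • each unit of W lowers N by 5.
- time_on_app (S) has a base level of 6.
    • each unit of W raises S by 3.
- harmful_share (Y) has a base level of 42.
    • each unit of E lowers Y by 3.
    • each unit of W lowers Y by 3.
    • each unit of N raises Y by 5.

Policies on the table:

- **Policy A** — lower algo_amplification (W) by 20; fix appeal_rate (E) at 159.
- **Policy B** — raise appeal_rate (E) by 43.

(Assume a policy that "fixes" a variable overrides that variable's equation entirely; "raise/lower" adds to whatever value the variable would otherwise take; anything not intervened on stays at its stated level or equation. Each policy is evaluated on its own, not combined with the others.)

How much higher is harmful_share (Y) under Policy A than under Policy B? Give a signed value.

Policy A (W − 20, E := 159):
  E = 159
  W = 129 + 5·159 (−20 from intervention) = 904
  N = 232 − 3·159 − 5·904 = -4765
  Y = 42 − 3·159 − 3·904 + 5·(-4765) = -26972
Policy B (E + 43):
  E = 151 + 43 = 194
  W = 129 + 5·194 = 1099
  N = 232 − 3·194 − 5·1099 = -5845
  Y = 42 − 3·194 − 3·1099 + 5·(-5845) = -33062
Y: -26972 − (-33062) = 6090

6090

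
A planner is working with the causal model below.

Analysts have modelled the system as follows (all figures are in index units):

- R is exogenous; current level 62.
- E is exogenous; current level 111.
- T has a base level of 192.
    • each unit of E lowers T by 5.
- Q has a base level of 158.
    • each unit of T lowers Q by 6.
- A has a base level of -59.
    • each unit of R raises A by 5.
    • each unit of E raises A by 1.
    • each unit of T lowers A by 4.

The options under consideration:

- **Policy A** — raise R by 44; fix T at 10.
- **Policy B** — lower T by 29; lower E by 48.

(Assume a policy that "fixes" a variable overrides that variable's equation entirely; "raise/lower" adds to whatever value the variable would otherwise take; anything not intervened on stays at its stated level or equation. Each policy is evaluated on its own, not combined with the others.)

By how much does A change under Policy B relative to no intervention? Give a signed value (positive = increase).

Baseline:
  R = 62
  E = 111
  T = 192 − 5·111 = -363
  A = -59 + 5·62 + 111 − 4·(-363) = 1814
Policy B (T − 29, E − 48):
  R = 62
  E = 111 − 48 = 63
  T = 192 − 5·63 (−29 from intervention) = -152
  A = -59 + 5·62 + 63 − 4·(-152) = 922
Change in A: 922 − 1814 = -892

-892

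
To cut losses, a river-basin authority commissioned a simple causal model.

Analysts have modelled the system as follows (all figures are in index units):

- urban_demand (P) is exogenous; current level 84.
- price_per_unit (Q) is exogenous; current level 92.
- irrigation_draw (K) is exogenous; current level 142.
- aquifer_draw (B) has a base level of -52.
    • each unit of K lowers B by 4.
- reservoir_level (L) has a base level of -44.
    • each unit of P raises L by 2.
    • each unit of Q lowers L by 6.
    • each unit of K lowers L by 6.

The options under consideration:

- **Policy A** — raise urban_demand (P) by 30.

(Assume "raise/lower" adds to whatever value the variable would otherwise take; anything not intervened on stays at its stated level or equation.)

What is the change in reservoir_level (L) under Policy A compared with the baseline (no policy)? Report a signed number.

Baseline:
  P = 84
  Q = 92
  K = 142
  L = -44 + 2·84 − 6·92 − 6·142 = -1280
Policy A (P + 30):
  P = 84 + 30 = 114
  Q = 92
  K = 142
  L = -44 + 2·114 − 6·92 − 6·142 = -1220
Change in L: -1220 − (-1280) = 60

60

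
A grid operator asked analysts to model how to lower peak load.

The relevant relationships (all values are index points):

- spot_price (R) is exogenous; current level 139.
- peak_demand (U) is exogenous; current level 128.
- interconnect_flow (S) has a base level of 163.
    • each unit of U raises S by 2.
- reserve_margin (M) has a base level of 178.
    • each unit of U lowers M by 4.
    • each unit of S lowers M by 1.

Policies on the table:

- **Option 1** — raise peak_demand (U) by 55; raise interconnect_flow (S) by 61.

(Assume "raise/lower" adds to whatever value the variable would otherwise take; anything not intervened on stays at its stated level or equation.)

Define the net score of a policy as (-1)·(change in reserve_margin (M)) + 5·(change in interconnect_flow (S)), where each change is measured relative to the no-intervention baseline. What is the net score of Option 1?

1246

Baseline:
  U = 128
  S = 163 + 2·128 = 419
  M = 178 − 4·128 − 419 = -753
Option 1 (U + 55, S + 61):
  U = 128 + 55 = 183
  S = 163 + 2·183 (+61 from intervention) = 590
  M = 178 − 4·183 − 590 = -1144
ΔM = -1144 − (-753) = -391; ΔS = 590 − 419 = 171
Score = (-1)·(-391) + 5·171 = 1246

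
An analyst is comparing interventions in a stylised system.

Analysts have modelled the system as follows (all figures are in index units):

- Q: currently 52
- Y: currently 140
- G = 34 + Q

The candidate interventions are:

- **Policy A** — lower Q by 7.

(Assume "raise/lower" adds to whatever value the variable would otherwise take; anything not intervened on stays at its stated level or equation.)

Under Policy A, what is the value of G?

Policy A (Q − 7):
  Q = 52 − 7 = 45
  G = 34 + 45 = 79

79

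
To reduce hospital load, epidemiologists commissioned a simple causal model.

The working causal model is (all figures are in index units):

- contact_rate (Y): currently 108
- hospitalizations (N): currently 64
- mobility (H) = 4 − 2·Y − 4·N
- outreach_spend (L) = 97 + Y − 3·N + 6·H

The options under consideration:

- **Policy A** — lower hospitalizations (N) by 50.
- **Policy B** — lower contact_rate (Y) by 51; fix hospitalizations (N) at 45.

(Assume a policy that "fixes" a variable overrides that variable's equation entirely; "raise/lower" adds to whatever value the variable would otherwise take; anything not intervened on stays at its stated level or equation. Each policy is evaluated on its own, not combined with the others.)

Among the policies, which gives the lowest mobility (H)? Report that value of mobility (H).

-290

Policy A (N − 50):
  Y = 108
  N = 64 − 50 = 14
  H = 4 − 2·108 − 4·14 = -268
Policy B (Y − 51, N := 45):
  Y = 108 − 51 = 57
  N = 45
  H = 4 − 2·57 − 4·45 = -290
Comparing — Policy A: H=-268, Policy B: H=-290. Lowest is -290 (Policy B).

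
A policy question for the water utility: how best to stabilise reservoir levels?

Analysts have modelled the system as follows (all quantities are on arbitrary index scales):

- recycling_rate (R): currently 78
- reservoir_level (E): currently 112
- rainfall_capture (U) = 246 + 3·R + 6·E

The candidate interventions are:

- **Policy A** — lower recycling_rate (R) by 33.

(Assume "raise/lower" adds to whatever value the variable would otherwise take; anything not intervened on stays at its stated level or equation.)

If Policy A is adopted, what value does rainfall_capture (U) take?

1053

Policy A (R − 33):
  R = 78 − 33 = 45
  E = 112
  U = 246 + 3·45 + 6·112 = 1053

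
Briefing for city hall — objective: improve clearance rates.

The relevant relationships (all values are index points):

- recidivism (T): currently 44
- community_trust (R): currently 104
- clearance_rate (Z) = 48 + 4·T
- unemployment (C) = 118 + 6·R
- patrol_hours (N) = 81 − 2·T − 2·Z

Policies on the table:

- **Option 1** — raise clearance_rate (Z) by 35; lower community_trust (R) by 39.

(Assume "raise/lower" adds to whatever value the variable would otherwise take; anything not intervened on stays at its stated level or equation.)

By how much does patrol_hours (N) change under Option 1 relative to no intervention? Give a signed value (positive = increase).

Baseline:
  T = 44
  Z = 48 + 4·44 = 224
  N = 81 − 2·44 − 2·224 = -455
Option 1 (Z + 35, R − 39):
  T = 44
  Z = 48 + 4·44 (+35 from intervention) = 259
  N = 81 − 2·44 − 2·259 = -525
Change in N: -525 − (-455) = -70

-70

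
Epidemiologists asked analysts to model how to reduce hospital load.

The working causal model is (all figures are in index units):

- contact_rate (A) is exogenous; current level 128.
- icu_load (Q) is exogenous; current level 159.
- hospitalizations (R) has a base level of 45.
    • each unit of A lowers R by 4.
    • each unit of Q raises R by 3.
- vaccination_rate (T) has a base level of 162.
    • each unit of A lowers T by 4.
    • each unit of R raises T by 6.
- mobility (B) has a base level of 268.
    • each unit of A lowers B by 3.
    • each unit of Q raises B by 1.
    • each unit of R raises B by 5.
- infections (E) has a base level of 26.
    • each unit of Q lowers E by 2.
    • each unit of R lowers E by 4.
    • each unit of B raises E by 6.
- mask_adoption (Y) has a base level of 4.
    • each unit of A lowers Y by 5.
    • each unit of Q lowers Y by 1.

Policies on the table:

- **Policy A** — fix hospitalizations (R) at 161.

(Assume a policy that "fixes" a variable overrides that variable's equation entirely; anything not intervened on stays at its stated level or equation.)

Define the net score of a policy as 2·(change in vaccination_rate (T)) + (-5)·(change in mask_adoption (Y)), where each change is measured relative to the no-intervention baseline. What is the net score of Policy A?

Baseline:
  A = 128
  Q = 159
  R = 45 − 4·128 + 3·159 = 10
  T = 162 − 4·128 + 6·10 = -290
  Y = 4 − 5·128 − 159 = -795
Policy A (R := 161):
  A = 128
  Q = 159
  R = 161
  T = 162 − 4·128 + 6·161 = 616
  Y = 4 − 5·128 − 159 = -795
ΔT = 616 − (-290) = 906; ΔY = -795 − (-795) = 0
Score = 2·906 + (-5)·0 = 1812

1812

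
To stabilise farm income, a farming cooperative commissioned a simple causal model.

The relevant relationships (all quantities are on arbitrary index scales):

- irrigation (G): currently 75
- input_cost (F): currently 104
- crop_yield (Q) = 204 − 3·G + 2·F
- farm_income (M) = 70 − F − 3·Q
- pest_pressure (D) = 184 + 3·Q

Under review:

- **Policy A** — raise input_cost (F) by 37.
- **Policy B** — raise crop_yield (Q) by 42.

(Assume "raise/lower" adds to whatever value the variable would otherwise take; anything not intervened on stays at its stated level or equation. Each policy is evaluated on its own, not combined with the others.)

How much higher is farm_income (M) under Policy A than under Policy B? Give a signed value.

Policy A (F + 37):
  G = 75
  F = 104 + 37 = 141
  Q = 204 − 3·75 + 2·141 = 261
  M = 70 − 141 − 3·261 = -854
Policy B (Q + 42):
  G = 75
  F = 104
  Q = 204 − 3·75 + 2·104 (+42 from intervention) = 229
  M = 70 − 104 − 3·229 = -721
M: -854 − (-721) = -133

-133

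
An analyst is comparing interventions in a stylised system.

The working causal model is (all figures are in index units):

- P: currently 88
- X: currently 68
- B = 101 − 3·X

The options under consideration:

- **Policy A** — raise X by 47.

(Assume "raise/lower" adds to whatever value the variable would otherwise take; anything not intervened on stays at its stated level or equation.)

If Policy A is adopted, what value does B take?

Policy A (X + 47):
  X = 68 + 47 = 115
  B = 101 − 3·115 = -244

-244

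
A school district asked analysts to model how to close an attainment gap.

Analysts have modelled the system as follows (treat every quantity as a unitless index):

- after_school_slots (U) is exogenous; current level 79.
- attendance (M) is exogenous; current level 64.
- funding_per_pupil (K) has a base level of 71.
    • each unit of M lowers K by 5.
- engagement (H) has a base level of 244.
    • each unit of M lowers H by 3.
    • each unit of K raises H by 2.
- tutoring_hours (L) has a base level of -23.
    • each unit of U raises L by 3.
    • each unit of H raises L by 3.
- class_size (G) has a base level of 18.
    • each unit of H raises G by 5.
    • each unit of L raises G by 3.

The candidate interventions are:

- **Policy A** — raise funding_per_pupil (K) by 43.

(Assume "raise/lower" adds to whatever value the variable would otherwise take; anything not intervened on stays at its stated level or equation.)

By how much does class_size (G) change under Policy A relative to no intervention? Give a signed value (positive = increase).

Baseline:
  U = 79
  M = 64
  K = 71 − 5·64 = -249
  H = 244 − 3·64 + 2·(-249) = -446
  L = -23 + 3·79 + 3·(-446) = -1124
  G = 18 + 5·(-446) + 3·(-1124) = -5584
Policy A (K + 43):
  U = 79
  M = 64
  K = 71 − 5·64 (+43 from intervention) = -206
  H = 244 − 3·64 + 2·(-206) = -360
  L = -23 + 3·79 + 3·(-360) = -866
  G = 18 + 5·(-360) + 3·(-866) = -4380
Change in G: -4380 − (-5584) = 1204

1204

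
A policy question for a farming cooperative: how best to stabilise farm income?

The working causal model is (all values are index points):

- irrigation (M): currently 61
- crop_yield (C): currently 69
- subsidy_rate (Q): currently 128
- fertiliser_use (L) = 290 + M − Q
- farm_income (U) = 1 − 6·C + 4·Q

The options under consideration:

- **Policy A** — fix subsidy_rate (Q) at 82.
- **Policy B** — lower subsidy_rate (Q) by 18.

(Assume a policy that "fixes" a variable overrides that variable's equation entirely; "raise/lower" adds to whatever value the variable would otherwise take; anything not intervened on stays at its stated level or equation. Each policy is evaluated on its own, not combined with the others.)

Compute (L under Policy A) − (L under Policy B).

28

Policy A (Q := 82):
  M = 61
  Q = 82
  L = 290 + 61 − 82 = 269
Policy B (Q − 18):
  M = 61
  Q = 128 − 18 = 110
  L = 290 + 61 − 110 = 241
L: 269 − 241 = 28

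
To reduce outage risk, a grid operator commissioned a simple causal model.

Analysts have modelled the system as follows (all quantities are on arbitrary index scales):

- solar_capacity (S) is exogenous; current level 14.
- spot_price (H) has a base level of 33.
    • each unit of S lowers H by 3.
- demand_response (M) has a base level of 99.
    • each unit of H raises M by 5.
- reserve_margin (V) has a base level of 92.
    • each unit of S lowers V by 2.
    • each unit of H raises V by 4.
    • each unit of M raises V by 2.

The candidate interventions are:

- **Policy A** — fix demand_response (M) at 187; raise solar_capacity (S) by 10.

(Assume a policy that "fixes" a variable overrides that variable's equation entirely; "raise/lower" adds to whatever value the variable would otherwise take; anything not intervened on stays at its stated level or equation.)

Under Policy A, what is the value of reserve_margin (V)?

Policy A (M := 187, S + 10):
  S = 14 + 10 = 24
  H = 33 − 3·24 = -39
  M = 187
  V = 92 − 2·24 + 4·(-39) + 2·187 = 262

262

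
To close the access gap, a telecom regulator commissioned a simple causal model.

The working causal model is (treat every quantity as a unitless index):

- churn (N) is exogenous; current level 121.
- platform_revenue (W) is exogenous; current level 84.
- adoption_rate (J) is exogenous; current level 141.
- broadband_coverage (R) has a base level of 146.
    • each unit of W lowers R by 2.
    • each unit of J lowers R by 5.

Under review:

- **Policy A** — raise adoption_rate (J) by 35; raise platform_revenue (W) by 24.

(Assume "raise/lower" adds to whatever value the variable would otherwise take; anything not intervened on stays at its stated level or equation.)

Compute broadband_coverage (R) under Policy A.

-950

Policy A (J + 35, W + 24):
  W = 84 + 24 = 108
  J = 141 + 35 = 176
  R = 146 − 2·108 − 5·176 = -950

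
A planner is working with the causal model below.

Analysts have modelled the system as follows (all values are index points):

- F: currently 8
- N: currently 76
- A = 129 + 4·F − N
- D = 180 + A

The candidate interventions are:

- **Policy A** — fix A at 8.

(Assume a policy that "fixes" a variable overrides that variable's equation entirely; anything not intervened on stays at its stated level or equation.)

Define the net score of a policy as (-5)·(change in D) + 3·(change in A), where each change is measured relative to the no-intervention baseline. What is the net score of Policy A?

154

Baseline:
  F = 8
  N = 76
  A = 129 + 4·8 − 76 = 85
  D = 180 + 85 = 265
Policy A (A := 8):
  F = 8
  N = 76
  A = 8
  D = 180 + 8 = 188
ΔD = 188 − 265 = -77; ΔA = 8 − 85 = -77
Score = (-5)·(-77) + 3·(-77) = 154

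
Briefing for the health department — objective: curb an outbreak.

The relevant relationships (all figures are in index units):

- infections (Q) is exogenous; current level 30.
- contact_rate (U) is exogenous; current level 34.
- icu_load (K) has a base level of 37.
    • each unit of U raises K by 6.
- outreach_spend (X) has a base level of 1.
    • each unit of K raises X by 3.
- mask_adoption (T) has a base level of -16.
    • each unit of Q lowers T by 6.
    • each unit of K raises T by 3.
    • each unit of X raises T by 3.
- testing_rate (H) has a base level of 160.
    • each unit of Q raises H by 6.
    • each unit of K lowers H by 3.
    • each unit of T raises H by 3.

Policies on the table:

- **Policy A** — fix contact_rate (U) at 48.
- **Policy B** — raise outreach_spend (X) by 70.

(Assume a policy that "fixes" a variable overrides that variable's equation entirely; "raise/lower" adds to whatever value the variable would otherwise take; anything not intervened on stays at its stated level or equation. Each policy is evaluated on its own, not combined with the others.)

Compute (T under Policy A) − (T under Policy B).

798

Policy A (U := 48):
  Q = 30
  U = 48
  K = 37 + 6·48 = 325
  X = 1 + 3·325 = 976
  T = -16 − 6·30 + 3·325 + 3·976 = 3707
Policy B (X + 70):
  Q = 30
  U = 34
  K = 37 + 6·34 = 241
  X = 1 + 3·241 (+70 from intervention) = 794
  T = -16 − 6·30 + 3·241 + 3·794 = 2909
T: 3707 − 2909 = 798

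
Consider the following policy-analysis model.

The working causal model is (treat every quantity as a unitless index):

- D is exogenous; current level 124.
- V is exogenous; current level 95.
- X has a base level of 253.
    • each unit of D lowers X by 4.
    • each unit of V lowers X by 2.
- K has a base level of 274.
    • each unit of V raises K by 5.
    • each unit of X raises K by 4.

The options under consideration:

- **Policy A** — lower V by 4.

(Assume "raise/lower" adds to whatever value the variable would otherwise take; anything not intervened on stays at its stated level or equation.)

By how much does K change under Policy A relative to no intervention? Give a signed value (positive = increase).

Baseline:
  D = 124
  V = 95
  X = 253 − 4·124 − 2·95 = -433
  K = 274 + 5·95 + 4·(-433) = -983
Policy A (V − 4):
  D = 124
  V = 95 − 4 = 91
  X = 253 − 4·124 − 2·91 = -425
  K = 274 + 5·91 + 4·(-425) = -971
Change in K: -971 − (-983) = 12

12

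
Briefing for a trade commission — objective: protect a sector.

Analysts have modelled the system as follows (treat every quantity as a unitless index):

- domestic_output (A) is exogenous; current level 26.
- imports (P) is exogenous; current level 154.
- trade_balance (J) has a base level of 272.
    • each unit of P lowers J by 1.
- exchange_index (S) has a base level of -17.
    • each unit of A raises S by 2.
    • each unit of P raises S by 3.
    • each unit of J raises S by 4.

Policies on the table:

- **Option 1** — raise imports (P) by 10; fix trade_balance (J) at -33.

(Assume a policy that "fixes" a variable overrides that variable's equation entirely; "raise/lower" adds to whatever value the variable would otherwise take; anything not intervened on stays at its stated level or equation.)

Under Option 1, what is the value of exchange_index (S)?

Option 1 (P + 10, J := -33):
  A = 26
  P = 154 + 10 = 164
  J = -33
  S = -17 + 2·26 + 3·164 + 4·(-33) = 395

395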